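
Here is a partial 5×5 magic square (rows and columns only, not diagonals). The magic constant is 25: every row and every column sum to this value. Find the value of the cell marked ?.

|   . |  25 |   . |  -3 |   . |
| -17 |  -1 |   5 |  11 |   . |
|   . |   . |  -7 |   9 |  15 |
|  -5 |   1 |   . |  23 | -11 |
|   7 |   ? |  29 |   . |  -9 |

The remaining cell in row 2 is (2,5) = 25 − (-2) = 27.
Row 4 must total 25; the given cells sum to 8, so (4,3) = 17.
Column 3 must total 25; the given cells sum to 44, so (1,3) = -19.
Using column 4: -3 + 11 + 9 + 23 + ? → (5,4) = 25 − 40 = -15.
Using column 5: 27 + 15 + (-11) + (-9) + ? → (1,5) = 25 − 22 = 3.
The remaining cell in row 1 is (1,1) = 25 − 6 = 19.
Row 5: 7 + 29 + (-15) + (-9) + ? = 25, so (5,2) = 13.

13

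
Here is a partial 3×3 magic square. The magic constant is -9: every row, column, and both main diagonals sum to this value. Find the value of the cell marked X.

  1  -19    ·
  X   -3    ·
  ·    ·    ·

5

Row 1: 1 + (-19) + ? = -9, so (1,3) = 9.
The remaining cell in column 2 is (3,2) = -9 − (-22) = 13.
From main diagonal, -9 − (1 + (-3)) gives (3,3) = -7.
Anti-diagonal must total -9; the given cells sum to 6, so (3,1) = -15.
The remaining cell in column 1 is (2,1) = -9 − (-14) = 5.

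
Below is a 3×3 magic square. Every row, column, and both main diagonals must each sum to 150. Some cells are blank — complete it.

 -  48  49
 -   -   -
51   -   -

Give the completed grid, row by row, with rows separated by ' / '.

Row 1 needs 150; the known cells sum to 97, so (1,1) = 53.
Column 1: 53 + 51 + ? = 150, so (2,1) = 46.
The remaining cell in anti-diagonal is (2,2) = 150 − 100 = 50.
Row 2: 46 + 50 + ? = 150, so (2,3) = 54.
Column 2 needs 150; the known cells sum to 98, so (3,2) = 52.
Column 3 must total 150; the given cells sum to 103, so (3,3) = 47.

53 48 49 / 46 50 54 / 51 52 47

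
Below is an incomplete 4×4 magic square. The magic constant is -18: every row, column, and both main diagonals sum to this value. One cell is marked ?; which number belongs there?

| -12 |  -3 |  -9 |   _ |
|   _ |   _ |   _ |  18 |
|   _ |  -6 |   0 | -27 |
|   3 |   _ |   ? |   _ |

12

Row 1: -12 + (-3) + (-9) + ? = -18, so (1,4) = 6.
Row 3 must total -18; the given cells sum to -33, so (3,1) = 15.
Using column 1: -12 + 15 + 3 + ? → (2,1) = -18 − 6 = -24.
Column 4 must total -18; the given cells sum to -3, so (4,4) = -15.
Main diagonal must total -18; the given cells sum to -27, so (2,2) = 9.
Anti-diagonal: 6 + (-6) + 3 + ? = -18, so (2,3) = -21.
From column 2, -18 − (-3 + 9 + (-6)) gives (4,2) = -18.
Column 3 needs -18; the known cells sum to -30, so (4,3) = 12.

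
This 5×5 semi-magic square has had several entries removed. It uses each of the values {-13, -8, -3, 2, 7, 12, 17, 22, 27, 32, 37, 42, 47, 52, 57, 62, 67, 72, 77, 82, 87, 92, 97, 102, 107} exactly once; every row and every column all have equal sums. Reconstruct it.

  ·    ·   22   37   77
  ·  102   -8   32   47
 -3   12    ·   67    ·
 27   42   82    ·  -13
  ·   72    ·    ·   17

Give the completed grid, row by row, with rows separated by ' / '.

The 25 entries sum to 1175, so each line sums to 1175/5 = 235.
From row 2, 235 − (102 + (-8) + 32 + 47) gives (2,1) = 62.
From row 4, 235 − (27 + 42 + 82 + (-13)) gives (4,4) = 97.
The remaining cell in column 2 is (1,2) = 235 − 228 = 7.
From column 4, 235 − (37 + 32 + 67 + 97) gives (5,4) = 2.
Column 5 must total 235; the given cells sum to 128, so (3,5) = 107.
Row 1 must total 235; the given cells sum to 143, so (1,1) = 92.
From row 3, 235 − (-3 + 12 + 67 + 107) gives (3,3) = 52.
Column 1 must total 235; the given cells sum to 178, so (5,1) = 57.
From column 3, 235 − (22 + (-8) + 52 + 82) gives (5,3) = 87.

92 7 22 37 77 / 62 102 -8 32 47 / -3 12 52 67 107 / 27 42 82 97 -13 / 57 72 87 2 17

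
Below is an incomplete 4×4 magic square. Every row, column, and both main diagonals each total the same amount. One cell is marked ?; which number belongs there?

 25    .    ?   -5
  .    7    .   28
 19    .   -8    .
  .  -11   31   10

-2

Main diagonal is complete and sums to 34; that is the magic constant.
Row 4: -11 + 31 + 10 + ? = 34, so (4,1) = 4.
From column 1, 34 − (25 + 19 + 4) gives (2,1) = -14.
The remaining cell in column 4 is (3,4) = 34 − 33 = 1.
Row 2 must total 34; the given cells sum to 21, so (2,3) = 13.
Using row 3: 19 + (-8) + 1 + ? → (3,2) = 34 − 12 = 22.
From column 2, 34 − (7 + 22 + (-11)) gives (1,2) = 16.
From column 3, 34 − (13 + (-8) + 31) gives (1,3) = -2.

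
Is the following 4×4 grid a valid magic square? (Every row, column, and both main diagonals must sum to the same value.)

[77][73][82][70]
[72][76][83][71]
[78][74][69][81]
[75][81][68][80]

No — column 2 sums to 304 but column 4 sums to 302.

Row 1: 77 + 73 + 82 + 70 = 302.
Row 2: 72 + 76 + 83 + 71 = 302.
Row 3: 78 + 74 + 69 + 81 = 302.
Row 4: 75 + 81 + 68 + 80 = 304.
Column 1: 77 + 72 + 78 + 75 = 302.
Column 2: 73 + 76 + 74 + 81 = 304.
Column 3: 82 + 83 + 69 + 68 = 302.
Column 4: 70 + 71 + 81 + 80 = 302.
Main diagonal: 77 + 76 + 69 + 80 = 302.
Anti-diagonal: 70 + 83 + 74 + 75 = 302.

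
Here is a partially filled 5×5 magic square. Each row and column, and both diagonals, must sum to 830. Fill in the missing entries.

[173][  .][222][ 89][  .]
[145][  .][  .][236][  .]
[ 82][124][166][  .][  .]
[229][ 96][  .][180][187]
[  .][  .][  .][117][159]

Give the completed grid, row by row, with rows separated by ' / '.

Row 4 needs 830; the known cells sum to 692, so (4,3) = 138.
Column 1: 173 + 145 + 82 + 229 + ? = 830, so (5,1) = 201.
Column 4: 89 + 236 + 180 + 117 + ? = 830, so (3,4) = 208.
The remaining cell in main diagonal is (2,2) = 830 − 678 = 152.
Using anti-diagonal: 236 + 166 + 96 + 201 + ? → (1,5) = 830 − 699 = 131.
Row 1 must total 830; the given cells sum to 615, so (1,2) = 215.
Row 3: 82 + 124 + 166 + 208 + ? = 830, so (3,5) = 250.
From column 2, 830 − (215 + 152 + 124 + 96) gives (5,2) = 243.
Using column 5: 131 + 250 + 187 + 159 + ? → (2,5) = 830 − 727 = 103.
From row 2, 830 − (145 + 152 + 236 + 103) gives (2,3) = 194.
Row 5 needs 830; the known cells sum to 720, so (5,3) = 110.

173 215 222 89 131 / 145 152 194 236 103 / 82 124 166 208 250 / 229 96 138 180 187 / 201 243 110 117 159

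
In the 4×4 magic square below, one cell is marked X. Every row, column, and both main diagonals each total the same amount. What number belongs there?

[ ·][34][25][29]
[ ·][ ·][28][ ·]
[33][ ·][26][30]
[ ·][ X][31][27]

20

Column 3 is complete and sums to 110; that is the magic constant.
Row 1 needs 110; the known cells sum to 88, so (1,1) = 22.
The remaining cell in row 3 is (3,2) = 110 − 89 = 21.
The remaining cell in column 4 is (2,4) = 110 − 86 = 24.
The remaining cell in main diagonal is (2,2) = 110 − 75 = 35.
The remaining cell in anti-diagonal is (4,1) = 110 − 78 = 32.
The remaining cell in row 2 is (2,1) = 110 − 87 = 23.
Row 4: 32 + 31 + 27 + ? = 110, so (4,2) = 20.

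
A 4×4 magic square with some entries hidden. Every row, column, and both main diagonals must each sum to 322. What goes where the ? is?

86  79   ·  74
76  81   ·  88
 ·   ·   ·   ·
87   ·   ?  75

82

The remaining cell in row 1 is (1,3) = 322 − 239 = 83.
Using row 2: 76 + 81 + 88 + ? → (2,3) = 322 − 245 = 77.
Using column 1: 86 + 76 + 87 + ? → (3,1) = 322 − 249 = 73.
Using column 4: 74 + 88 + 75 + ? → (3,4) = 322 − 237 = 85.
Main diagonal needs 322; the known cells sum to 242, so (3,3) = 80.
Anti-diagonal must total 322; the given cells sum to 238, so (3,2) = 84.
Using column 2: 79 + 81 + 84 + ? → (4,2) = 322 − 244 = 78.
Using column 3: 83 + 77 + 80 + ? → (4,3) = 322 − 240 = 82.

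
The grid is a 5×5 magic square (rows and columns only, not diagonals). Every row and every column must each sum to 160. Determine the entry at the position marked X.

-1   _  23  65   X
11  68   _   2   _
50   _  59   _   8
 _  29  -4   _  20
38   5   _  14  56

Row 5 must total 160; the given cells sum to 113, so (5,3) = 47.
The remaining cell in column 1 is (4,1) = 160 − 98 = 62.
Using column 3: 23 + 59 + (-4) + 47 + ? → (2,3) = 160 − 125 = 35.
From row 2, 160 − (11 + 68 + 35 + 2) gives (2,5) = 44.
Row 4: 62 + 29 + (-4) + 20 + ? = 160, so (4,4) = 53.
Column 4: 65 + 2 + 53 + 14 + ? = 160, so (3,4) = 26.
Using column 5: 44 + 8 + 20 + 56 + ? → (1,5) = 160 − 128 = 32.

32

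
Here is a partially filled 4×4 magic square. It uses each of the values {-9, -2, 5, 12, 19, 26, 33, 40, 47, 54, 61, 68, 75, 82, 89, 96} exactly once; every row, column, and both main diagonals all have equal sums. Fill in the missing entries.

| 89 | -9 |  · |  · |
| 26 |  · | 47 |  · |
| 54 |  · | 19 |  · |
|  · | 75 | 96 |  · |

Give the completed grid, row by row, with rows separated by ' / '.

89 -9 12 82 / 26 68 47 33 / 54 40 19 61 / 5 75 96 -2

The 16 entries sum to 696, so each line sums to 696/4 = 174.
Using column 1: 89 + 26 + 54 + ? → (4,1) = 174 − 169 = 5.
Using column 3: 47 + 19 + 96 + ? → (1,3) = 174 − 162 = 12.
Row 1 needs 174; the known cells sum to 92, so (1,4) = 82.
Row 4 needs 174; the known cells sum to 176, so (4,4) = -2.
Main diagonal needs 174; the known cells sum to 106, so (2,2) = 68.
The remaining cell in anti-diagonal is (3,2) = 174 − 134 = 40.
Row 2 must total 174; the given cells sum to 141, so (2,4) = 33.
Row 3: 54 + 40 + 19 + ? = 174, so (3,4) = 61.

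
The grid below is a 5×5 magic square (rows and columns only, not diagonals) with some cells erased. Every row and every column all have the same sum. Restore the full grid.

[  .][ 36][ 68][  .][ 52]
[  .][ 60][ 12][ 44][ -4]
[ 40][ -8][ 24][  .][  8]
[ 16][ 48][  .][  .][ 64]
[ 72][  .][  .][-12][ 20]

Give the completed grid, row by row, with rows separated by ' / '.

-16 36 68 0 52 / 28 60 12 44 -4 / 40 -8 24 76 8 / 16 48 -20 32 64 / 72 4 56 -12 20

Column 5 is already complete: 52 + -4 + 8 + 64 + 20 = 140, so that is the magic constant.
From row 2, 140 − (60 + 12 + 44 + (-4)) gives (2,1) = 28.
Using row 3: 40 + (-8) + 24 + 8 + ? → (3,4) = 140 − 64 = 76.
Using column 1: 28 + 40 + 16 + 72 + ? → (1,1) = 140 − 156 = -16.
Column 2: 36 + 60 + (-8) + 48 + ? = 140, so (5,2) = 4.
Row 1: -16 + 36 + 68 + 52 + ? = 140, so (1,4) = 0.
Row 5: 72 + 4 + (-12) + 20 + ? = 140, so (5,3) = 56.
Using column 3: 68 + 12 + 24 + 56 + ? → (4,3) = 140 − 160 = -20.
The remaining cell in column 4 is (4,4) = 140 − 108 = 32.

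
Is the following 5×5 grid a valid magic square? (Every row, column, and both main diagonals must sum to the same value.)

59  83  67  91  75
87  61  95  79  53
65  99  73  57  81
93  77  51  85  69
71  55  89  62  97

Row 1: 59 + 83 + 67 + 91 + 75 = 375.
Row 2: 87 + 61 + 95 + 79 + 53 = 375.
Row 3: 65 + 99 + 73 + 57 + 81 = 375.
Row 4: 93 + 77 + 51 + 85 + 69 = 375.
Row 5: 71 + 55 + 89 + 62 + 97 = 374.
Column 1: 59 + 87 + 65 + 93 + 71 = 375.
Column 2: 83 + 61 + 99 + 77 + 55 = 375.
Column 3: 67 + 95 + 73 + 51 + 89 = 375.
Column 4: 91 + 79 + 57 + 85 + 62 = 374.
Column 5: 75 + 53 + 81 + 69 + 97 = 375.
Main diagonal: 59 + 61 + 73 + 85 + 97 = 375.
Anti-diagonal: 75 + 79 + 73 + 77 + 71 = 375.

No — row 5 sums to 374 but main diagonal sums to 375.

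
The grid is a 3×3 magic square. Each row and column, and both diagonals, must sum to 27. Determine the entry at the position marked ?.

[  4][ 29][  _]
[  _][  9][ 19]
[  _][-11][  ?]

From row 1, 27 − (4 + 29) gives (1,3) = -6.
Using row 2: 9 + 19 + ? → (2,1) = 27 − 28 = -1.
From column 1, 27 − (4 + (-1)) gives (3,1) = 24.
From column 3, 27 − (-6 + 19) gives (3,3) = 14.

14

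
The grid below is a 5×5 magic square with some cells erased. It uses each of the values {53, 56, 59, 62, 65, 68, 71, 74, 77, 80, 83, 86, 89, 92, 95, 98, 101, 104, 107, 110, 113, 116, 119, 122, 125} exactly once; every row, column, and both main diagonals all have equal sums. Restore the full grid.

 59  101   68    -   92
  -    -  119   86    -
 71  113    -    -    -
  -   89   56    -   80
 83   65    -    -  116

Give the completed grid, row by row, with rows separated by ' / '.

59 101 68 125 92 / 110 77 119 86 53 / 71 113 95 62 104 / 122 89 56 98 80 / 83 65 107 74 116

The 25 entries sum to 2225, so each line sums to 2225/5 = 445.
Row 1 must total 445; the given cells sum to 320, so (1,4) = 125.
From column 2, 445 − (101 + 113 + 89 + 65) gives (2,2) = 77.
Using anti-diagonal: 92 + 86 + 89 + 83 + ? → (3,3) = 445 − 350 = 95.
Column 3 must total 445; the given cells sum to 338, so (5,3) = 107.
The remaining cell in main diagonal is (4,4) = 445 − 347 = 98.
Row 4 needs 445; the known cells sum to 323, so (4,1) = 122.
From row 5, 445 − (83 + 65 + 107 + 116) gives (5,4) = 74.
From column 1, 445 − (59 + 71 + 122 + 83) gives (2,1) = 110.
From column 4, 445 − (125 + 86 + 98 + 74) gives (3,4) = 62.
From row 2, 445 − (110 + 77 + 119 + 86) gives (2,5) = 53.
Row 3 must total 445; the given cells sum to 341, so (3,5) = 104.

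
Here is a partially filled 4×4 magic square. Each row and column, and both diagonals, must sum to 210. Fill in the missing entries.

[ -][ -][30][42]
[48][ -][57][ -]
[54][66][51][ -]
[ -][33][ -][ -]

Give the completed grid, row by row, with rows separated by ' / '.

The remaining cell in row 3 is (3,4) = 210 − 171 = 39.
Column 3: 30 + 57 + 51 + ? = 210, so (4,3) = 72.
From anti-diagonal, 210 − (42 + 57 + 66) gives (4,1) = 45.
Using row 4: 45 + 33 + 72 + ? → (4,4) = 210 − 150 = 60.
Using column 1: 48 + 54 + 45 + ? → (1,1) = 210 − 147 = 63.
The remaining cell in column 4 is (2,4) = 210 − 141 = 69.
From main diagonal, 210 − (63 + 51 + 60) gives (2,2) = 36.
Row 1 must total 210; the given cells sum to 135, so (1,2) = 75.

63 75 30 42 / 48 36 57 69 / 54 66 51 39 / 45 33 72 60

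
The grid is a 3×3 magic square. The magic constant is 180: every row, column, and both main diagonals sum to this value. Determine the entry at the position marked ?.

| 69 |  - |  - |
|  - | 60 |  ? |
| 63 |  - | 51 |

Using row 3: 63 + 51 + ? → (3,2) = 180 − 114 = 66.
From column 1, 180 − (69 + 63) gives (2,1) = 48.
The remaining cell in column 2 is (1,2) = 180 − 126 = 54.
The remaining cell in anti-diagonal is (1,3) = 180 − 123 = 57.
Row 2 needs 180; the known cells sum to 108, so (2,3) = 72.

72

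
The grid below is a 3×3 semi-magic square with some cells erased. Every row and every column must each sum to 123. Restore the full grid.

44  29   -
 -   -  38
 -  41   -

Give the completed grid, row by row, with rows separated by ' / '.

44 29 50 / 32 53 38 / 47 41 35

From row 1, 123 − (44 + 29) gives (1,3) = 50.
Column 2 needs 123; the known cells sum to 70, so (2,2) = 53.
The remaining cell in column 3 is (3,3) = 123 − 88 = 35.
Row 2: 53 + 38 + ? = 123, so (2,1) = 32.
Row 3 must total 123; the given cells sum to 76, so (3,1) = 47.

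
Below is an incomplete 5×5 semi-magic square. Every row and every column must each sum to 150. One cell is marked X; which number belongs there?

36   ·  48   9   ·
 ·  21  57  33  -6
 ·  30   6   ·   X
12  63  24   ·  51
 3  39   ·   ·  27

18

Using row 2: 21 + 57 + 33 + (-6) + ? → (2,1) = 150 − 105 = 45.
Row 4 must total 150; the given cells sum to 150, so (4,4) = 0.
Column 1 needs 150; the known cells sum to 96, so (3,1) = 54.
From column 2, 150 − (21 + 30 + 63 + 39) gives (1,2) = -3.
Column 3 must total 150; the given cells sum to 135, so (5,3) = 15.
The remaining cell in row 1 is (1,5) = 150 − 90 = 60.
Row 5 must total 150; the given cells sum to 84, so (5,4) = 66.
Column 4: 9 + 33 + 0 + 66 + ? = 150, so (3,4) = 42.
Column 5 needs 150; the known cells sum to 132, so (3,5) = 18.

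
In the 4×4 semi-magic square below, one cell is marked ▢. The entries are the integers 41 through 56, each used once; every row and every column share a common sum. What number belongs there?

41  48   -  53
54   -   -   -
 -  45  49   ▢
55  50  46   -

56

The entries are 41 through 56, which sum to 776, so each line sums to 776/4 = 194.
From row 1, 194 − (41 + 48 + 53) gives (1,3) = 52.
Row 4 must total 194; the given cells sum to 151, so (4,4) = 43.
Using column 1: 41 + 54 + 55 + ? → (3,1) = 194 − 150 = 44.
Using column 2: 48 + 45 + 50 + ? → (2,2) = 194 − 143 = 51.
Column 3 needs 194; the known cells sum to 147, so (2,3) = 47.
Row 2 needs 194; the known cells sum to 152, so (2,4) = 42.
From row 3, 194 − (44 + 45 + 49) gives (3,4) = 56.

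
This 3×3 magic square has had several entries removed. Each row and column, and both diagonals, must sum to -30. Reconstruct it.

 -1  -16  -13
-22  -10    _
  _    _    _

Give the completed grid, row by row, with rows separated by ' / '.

Using row 2: -22 + (-10) + ? → (2,3) = -30 − (-32) = 2.
Column 1 needs -30; the known cells sum to -23, so (3,1) = -7.
Column 2: -16 + (-10) + ? = -30, so (3,2) = -4.
Column 3: -13 + 2 + ? = -30, so (3,3) = -19.

-1 -16 -13 / -22 -10 2 / -7 -4 -19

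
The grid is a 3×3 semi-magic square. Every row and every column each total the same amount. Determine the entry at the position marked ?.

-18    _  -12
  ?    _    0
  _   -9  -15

-6

Column 3 is complete and sums to -27; that is the magic constant.
The remaining cell in row 1 is (1,2) = -27 − (-30) = 3.
Row 3 must total -27; the given cells sum to -24, so (3,1) = -3.
Column 1 needs -27; the known cells sum to -21, so (2,1) = -6.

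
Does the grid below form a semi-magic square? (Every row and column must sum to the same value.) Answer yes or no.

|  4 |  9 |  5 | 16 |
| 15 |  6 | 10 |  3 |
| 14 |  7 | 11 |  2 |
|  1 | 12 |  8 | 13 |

Yes

Row 1: 4 + 9 + 5 + 16 = 34.
Row 2: 15 + 6 + 10 + 3 = 34.
Row 3: 14 + 7 + 11 + 2 = 34.
Row 4: 1 + 12 + 8 + 13 = 34.
Column 1: 4 + 15 + 14 + 1 = 34.
Column 2: 9 + 6 + 7 + 12 = 34.
Column 3: 5 + 10 + 11 + 8 = 34.
Column 4: 16 + 3 + 2 + 13 = 34.
All lines sum to 34.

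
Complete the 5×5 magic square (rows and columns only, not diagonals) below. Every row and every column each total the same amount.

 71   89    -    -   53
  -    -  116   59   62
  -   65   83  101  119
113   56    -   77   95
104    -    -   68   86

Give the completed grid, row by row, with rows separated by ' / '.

71 89 92 110 53 / 80 98 116 59 62 / 47 65 83 101 119 / 113 56 74 77 95 / 104 107 50 68 86

Column 5 is already complete: 53 + 62 + 119 + 95 + 86 = 415, so that is the magic constant.
Using row 3: 65 + 83 + 101 + 119 + ? → (3,1) = 415 − 368 = 47.
Using row 4: 113 + 56 + 77 + 95 + ? → (4,3) = 415 − 341 = 74.
Using column 1: 71 + 47 + 113 + 104 + ? → (2,1) = 415 − 335 = 80.
The remaining cell in column 4 is (1,4) = 415 − 305 = 110.
Row 1 needs 415; the known cells sum to 323, so (1,3) = 92.
Row 2: 80 + 116 + 59 + 62 + ? = 415, so (2,2) = 98.
Column 2 must total 415; the given cells sum to 308, so (5,2) = 107.
Column 3: 92 + 116 + 83 + 74 + ? = 415, so (5,3) = 50.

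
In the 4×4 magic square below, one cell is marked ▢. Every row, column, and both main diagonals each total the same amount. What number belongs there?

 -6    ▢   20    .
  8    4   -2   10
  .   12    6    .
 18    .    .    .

14

Row 2 is complete and sums to 20; that is the magic constant.
The remaining cell in column 1 is (3,1) = 20 − 20 = 0.
Using column 3: 20 + (-2) + 6 + ? → (4,3) = 20 − 24 = -4.
Main diagonal must total 20; the given cells sum to 4, so (4,4) = 16.
Anti-diagonal needs 20; the known cells sum to 28, so (1,4) = -8.
Row 1 needs 20; the known cells sum to 6, so (1,2) = 14.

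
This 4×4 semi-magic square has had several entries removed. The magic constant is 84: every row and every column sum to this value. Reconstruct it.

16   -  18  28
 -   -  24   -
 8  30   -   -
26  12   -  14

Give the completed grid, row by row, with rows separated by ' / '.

16 22 18 28 / 34 20 24 6 / 8 30 10 36 / 26 12 32 14

Row 1: 16 + 18 + 28 + ? = 84, so (1,2) = 22.
Row 4 must total 84; the given cells sum to 52, so (4,3) = 32.
The remaining cell in column 1 is (2,1) = 84 − 50 = 34.
Column 2 must total 84; the given cells sum to 64, so (2,2) = 20.
From column 3, 84 − (18 + 24 + 32) gives (3,3) = 10.
Row 2: 34 + 20 + 24 + ? = 84, so (2,4) = 6.
Row 3 must total 84; the given cells sum to 48, so (3,4) = 36.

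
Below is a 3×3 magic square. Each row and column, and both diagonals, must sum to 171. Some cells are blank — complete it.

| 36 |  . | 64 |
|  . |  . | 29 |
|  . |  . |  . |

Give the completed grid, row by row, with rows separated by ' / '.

Row 1 must total 171; the given cells sum to 100, so (1,2) = 71.
The remaining cell in column 3 is (3,3) = 171 − 93 = 78.
The remaining cell in main diagonal is (2,2) = 171 − 114 = 57.
The remaining cell in anti-diagonal is (3,1) = 171 − 121 = 50.
Row 2 needs 171; the known cells sum to 86, so (2,1) = 85.
From row 3, 171 − (50 + 78) gives (3,2) = 43.

36 71 64 / 85 57 29 / 50 43 78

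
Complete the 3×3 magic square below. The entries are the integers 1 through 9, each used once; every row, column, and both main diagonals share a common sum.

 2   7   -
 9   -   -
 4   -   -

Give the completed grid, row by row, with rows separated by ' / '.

2 7 6 / 9 5 1 / 4 3 8

The entries are 1 through 9, which sum to 45, so each line sums to 45/3 = 15.
From row 1, 15 − (2 + 7) gives (1,3) = 6.
Using anti-diagonal: 6 + 4 + ? → (2,2) = 15 − 10 = 5.
Row 2 must total 15; the given cells sum to 14, so (2,3) = 1.
Column 2: 7 + 5 + ? = 15, so (3,2) = 3.
Column 3 needs 15; the known cells sum to 7, so (3,3) = 8.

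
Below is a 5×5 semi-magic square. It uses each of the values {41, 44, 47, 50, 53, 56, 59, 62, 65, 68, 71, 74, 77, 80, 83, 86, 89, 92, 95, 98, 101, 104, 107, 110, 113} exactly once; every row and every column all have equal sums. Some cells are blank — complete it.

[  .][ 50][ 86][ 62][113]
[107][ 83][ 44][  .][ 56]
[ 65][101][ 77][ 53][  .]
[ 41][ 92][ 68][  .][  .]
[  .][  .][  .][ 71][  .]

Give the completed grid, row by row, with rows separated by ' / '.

The 25 entries sum to 1925, so each line sums to 1925/5 = 385.
Row 1 must total 385; the given cells sum to 311, so (1,1) = 74.
Using row 2: 107 + 83 + 44 + 56 + ? → (2,4) = 385 − 290 = 95.
Using row 3: 65 + 101 + 77 + 53 + ? → (3,5) = 385 − 296 = 89.
Using column 1: 74 + 107 + 65 + 41 + ? → (5,1) = 385 − 287 = 98.
Column 2 must total 385; the given cells sum to 326, so (5,2) = 59.
Column 3 must total 385; the given cells sum to 275, so (5,3) = 110.
The remaining cell in column 4 is (4,4) = 385 − 281 = 104.
Row 4 must total 385; the given cells sum to 305, so (4,5) = 80.
Row 5 needs 385; the known cells sum to 338, so (5,5) = 47.

74 50 86 62 113 / 107 83 44 95 56 / 65 101 77 53 89 / 41 92 68 104 80 / 98 59 110 71 47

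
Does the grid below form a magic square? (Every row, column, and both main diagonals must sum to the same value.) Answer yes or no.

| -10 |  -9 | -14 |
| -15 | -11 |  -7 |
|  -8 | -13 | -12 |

Row 1: -10 + (-9) + (-14) = -33.
Row 2: -15 + (-11) + (-7) = -33.
Row 3: -8 + (-13) + (-12) = -33.
Column 1: -10 + (-15) + (-8) = -33.
Column 2: -9 + (-11) + (-13) = -33.
Column 3: -14 + (-7) + (-12) = -33.
Main diagonal: -10 + (-11) + (-12) = -33.
Anti-diagonal: -14 + (-11) + (-8) = -33.
All lines sum to -33.

Yes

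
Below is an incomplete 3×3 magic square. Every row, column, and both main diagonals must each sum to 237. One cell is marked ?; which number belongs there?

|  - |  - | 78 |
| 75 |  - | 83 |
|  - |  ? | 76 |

The remaining cell in row 2 is (2,2) = 237 − 158 = 79.
From main diagonal, 237 − (79 + 76) gives (1,1) = 82.
Anti-diagonal needs 237; the known cells sum to 157, so (3,1) = 80.
Row 1: 82 + 78 + ? = 237, so (1,2) = 77.
Row 3 must total 237; the given cells sum to 156, so (3,2) = 81.

81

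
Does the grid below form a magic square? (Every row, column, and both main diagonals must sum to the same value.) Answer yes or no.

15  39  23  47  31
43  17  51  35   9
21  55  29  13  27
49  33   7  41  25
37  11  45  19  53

No — row 5 sums to 165 but column 4 sums to 155.

Row 1: 15 + 39 + 23 + 47 + 31 = 155.
Row 2: 43 + 17 + 51 + 35 + 9 = 155.
Row 3: 21 + 55 + 29 + 13 + 27 = 145.
Row 4: 49 + 33 + 7 + 41 + 25 = 155.
Row 5: 37 + 11 + 45 + 19 + 53 = 165.
Column 1: 15 + 43 + 21 + 49 + 37 = 165.
Column 2: 39 + 17 + 55 + 33 + 11 = 155.
Column 3: 23 + 51 + 29 + 7 + 45 = 155.
Column 4: 47 + 35 + 13 + 41 + 19 = 155.
Column 5: 31 + 9 + 27 + 25 + 53 = 145.
Main diagonal: 15 + 17 + 29 + 41 + 53 = 155.
Anti-diagonal: 31 + 35 + 29 + 33 + 37 = 165.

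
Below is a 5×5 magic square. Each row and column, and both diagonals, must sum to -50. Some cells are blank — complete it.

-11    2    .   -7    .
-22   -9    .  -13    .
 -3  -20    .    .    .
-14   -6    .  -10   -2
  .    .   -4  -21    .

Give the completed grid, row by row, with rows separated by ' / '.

Row 4 must total -50; the given cells sum to -32, so (4,3) = -18.
From column 1, -50 − (-11 + (-22) + (-3) + (-14)) gives (5,1) = 0.
Column 2: 2 + (-9) + (-20) + (-6) + ? = -50, so (5,2) = -17.
Column 4 must total -50; the given cells sum to -51, so (3,4) = 1.
From row 5, -50 − (0 + (-17) + (-4) + (-21)) gives (5,5) = -8.
From main diagonal, -50 − (-11 + (-9) + (-10) + (-8)) gives (3,3) = -12.
Anti-diagonal: -13 + (-12) + (-6) + 0 + ? = -50, so (1,5) = -19.
The remaining cell in row 1 is (1,3) = -50 − (-35) = -15.
The remaining cell in row 3 is (3,5) = -50 − (-34) = -16.
Column 3 needs -50; the known cells sum to -49, so (2,3) = -1.
Column 5 must total -50; the given cells sum to -45, so (2,5) = -5.

-11 2 -15 -7 -19 / -22 -9 -1 -13 -5 / -3 -20 -12 1 -16 / -14 -6 -18 -10 -2 / 0 -17 -4 -21 -8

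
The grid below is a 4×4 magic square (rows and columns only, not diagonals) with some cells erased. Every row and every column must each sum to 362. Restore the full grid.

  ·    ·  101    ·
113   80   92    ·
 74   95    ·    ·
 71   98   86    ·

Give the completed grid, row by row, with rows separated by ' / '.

104 89 101 68 / 113 80 92 77 / 74 95 83 110 / 71 98 86 107

The remaining cell in row 2 is (2,4) = 362 − 285 = 77.
Using row 4: 71 + 98 + 86 + ? → (4,4) = 362 − 255 = 107.
From column 1, 362 − (113 + 74 + 71) gives (1,1) = 104.
Using column 2: 80 + 95 + 98 + ? → (1,2) = 362 − 273 = 89.
Using column 3: 101 + 92 + 86 + ? → (3,3) = 362 − 279 = 83.
Row 1: 104 + 89 + 101 + ? = 362, so (1,4) = 68.
Row 3 must total 362; the given cells sum to 252, so (3,4) = 110.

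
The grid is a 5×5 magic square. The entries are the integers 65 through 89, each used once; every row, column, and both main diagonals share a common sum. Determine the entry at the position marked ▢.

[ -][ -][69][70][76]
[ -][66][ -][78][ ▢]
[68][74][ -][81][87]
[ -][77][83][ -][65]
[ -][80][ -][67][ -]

84

The entries are 65 through 89, which sum to 1925, so each line sums to 1925/5 = 385.
The remaining cell in row 3 is (3,3) = 385 − 310 = 75.
The remaining cell in column 2 is (1,2) = 385 − 297 = 88.
From column 4, 385 − (70 + 78 + 81 + 67) gives (4,4) = 89.
From anti-diagonal, 385 − (76 + 78 + 75 + 77) gives (5,1) = 79.
The remaining cell in row 1 is (1,1) = 385 − 303 = 82.
Row 4: 77 + 83 + 89 + 65 + ? = 385, so (4,1) = 71.
Column 1: 82 + 68 + 71 + 79 + ? = 385, so (2,1) = 85.
From main diagonal, 385 − (82 + 66 + 75 + 89) gives (5,5) = 73.
From row 5, 385 − (79 + 80 + 67 + 73) gives (5,3) = 86.
Column 3 must total 385; the given cells sum to 313, so (2,3) = 72.
Column 5 needs 385; the known cells sum to 301, so (2,5) = 84.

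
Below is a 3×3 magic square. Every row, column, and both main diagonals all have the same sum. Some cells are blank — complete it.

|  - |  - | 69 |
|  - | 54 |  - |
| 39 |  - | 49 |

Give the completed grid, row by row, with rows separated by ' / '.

59 34 69 / 64 54 44 / 39 74 49

Anti-diagonal is already complete: 69 + 54 + 39 = 162, so that is the magic constant.
Row 3 must total 162; the given cells sum to 88, so (3,2) = 74.
Using column 2: 54 + 74 + ? → (1,2) = 162 − 128 = 34.
From column 3, 162 − (69 + 49) gives (2,3) = 44.
Main diagonal must total 162; the given cells sum to 103, so (1,1) = 59.
Using row 2: 54 + 44 + ? → (2,1) = 162 − 98 = 64.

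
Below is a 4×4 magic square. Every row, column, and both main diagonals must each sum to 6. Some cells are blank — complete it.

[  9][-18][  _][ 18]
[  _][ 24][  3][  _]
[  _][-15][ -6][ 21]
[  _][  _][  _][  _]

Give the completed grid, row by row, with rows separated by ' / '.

Using row 1: 9 + (-18) + 18 + ? → (1,3) = 6 − 9 = -3.
Row 3: -15 + (-6) + 21 + ? = 6, so (3,1) = 6.
Using column 2: -18 + 24 + (-15) + ? → (4,2) = 6 − (-9) = 15.
Column 3 needs 6; the known cells sum to -6, so (4,3) = 12.
Main diagonal: 9 + 24 + (-6) + ? = 6, so (4,4) = -21.
Using anti-diagonal: 18 + 3 + (-15) + ? → (4,1) = 6 − 6 = 0.
Column 1: 9 + 6 + 0 + ? = 6, so (2,1) = -9.
Using column 4: 18 + 21 + (-21) + ? → (2,4) = 6 − 18 = -12.

9 -18 -3 18 / -9 24 3 -12 / 6 -15 -6 21 / 0 15 12 -21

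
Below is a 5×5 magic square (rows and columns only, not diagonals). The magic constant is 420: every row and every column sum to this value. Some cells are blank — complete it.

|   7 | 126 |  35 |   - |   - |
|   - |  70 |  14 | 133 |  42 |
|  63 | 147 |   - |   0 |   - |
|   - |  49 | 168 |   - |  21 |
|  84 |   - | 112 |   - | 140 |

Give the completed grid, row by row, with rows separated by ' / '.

7 126 35 154 98 / 161 70 14 133 42 / 63 147 91 0 119 / 105 49 168 77 21 / 84 28 112 56 140

The remaining cell in row 2 is (2,1) = 420 − 259 = 161.
Column 1 needs 420; the known cells sum to 315, so (4,1) = 105.
Column 2 needs 420; the known cells sum to 392, so (5,2) = 28.
Column 3 needs 420; the known cells sum to 329, so (3,3) = 91.
Row 3 needs 420; the known cells sum to 301, so (3,5) = 119.
Row 4: 105 + 49 + 168 + 21 + ? = 420, so (4,4) = 77.
Row 5: 84 + 28 + 112 + 140 + ? = 420, so (5,4) = 56.
Column 4 must total 420; the given cells sum to 266, so (1,4) = 154.
Column 5 must total 420; the given cells sum to 322, so (1,5) = 98.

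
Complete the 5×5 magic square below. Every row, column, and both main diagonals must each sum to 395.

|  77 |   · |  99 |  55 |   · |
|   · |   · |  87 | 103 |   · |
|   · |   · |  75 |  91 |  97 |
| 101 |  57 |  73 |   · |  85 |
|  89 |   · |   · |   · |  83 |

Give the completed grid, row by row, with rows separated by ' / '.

Row 4 needs 395; the known cells sum to 316, so (4,4) = 79.
Column 3 needs 395; the known cells sum to 334, so (5,3) = 61.
Column 4 must total 395; the given cells sum to 328, so (5,4) = 67.
Using main diagonal: 77 + 75 + 79 + 83 + ? → (2,2) = 395 − 314 = 81.
Using anti-diagonal: 103 + 75 + 57 + 89 + ? → (1,5) = 395 − 324 = 71.
Row 1: 77 + 99 + 55 + 71 + ? = 395, so (1,2) = 93.
Row 5 must total 395; the given cells sum to 300, so (5,2) = 95.
Column 2 needs 395; the known cells sum to 326, so (3,2) = 69.
From column 5, 395 − (71 + 97 + 85 + 83) gives (2,5) = 59.
Row 2 needs 395; the known cells sum to 330, so (2,1) = 65.
Row 3: 69 + 75 + 91 + 97 + ? = 395, so (3,1) = 63.

77 93 99 55 71 / 65 81 87 103 59 / 63 69 75 91 97 / 101 57 73 79 85 / 89 95 61 67 83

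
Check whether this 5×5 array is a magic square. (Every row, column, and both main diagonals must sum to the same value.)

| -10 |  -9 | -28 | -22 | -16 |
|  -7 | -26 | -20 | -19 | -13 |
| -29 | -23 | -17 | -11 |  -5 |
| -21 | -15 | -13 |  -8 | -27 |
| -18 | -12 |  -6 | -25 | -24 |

No — main diagonal sums to -85 but row 4 sums to -84.

Row 1: -10 + (-9) + (-28) + (-22) + (-16) = -85.
Row 2: -7 + (-26) + (-20) + (-19) + (-13) = -85.
Row 3: -29 + (-23) + (-17) + (-11) + (-5) = -85.
Row 4: -21 + (-15) + (-13) + (-8) + (-27) = -84.
Row 5: -18 + (-12) + (-6) + (-25) + (-24) = -85.
Column 1: -10 + (-7) + (-29) + (-21) + (-18) = -85.
Column 2: -9 + (-26) + (-23) + (-15) + (-12) = -85.
Column 3: -28 + (-20) + (-17) + (-13) + (-6) = -84.
Column 4: -22 + (-19) + (-11) + (-8) + (-25) = -85.
Column 5: -16 + (-13) + (-5) + (-27) + (-24) = -85.
Main diagonal: -10 + (-26) + (-17) + (-8) + (-24) = -85.
Anti-diagonal: -16 + (-19) + (-17) + (-15) + (-18) = -85.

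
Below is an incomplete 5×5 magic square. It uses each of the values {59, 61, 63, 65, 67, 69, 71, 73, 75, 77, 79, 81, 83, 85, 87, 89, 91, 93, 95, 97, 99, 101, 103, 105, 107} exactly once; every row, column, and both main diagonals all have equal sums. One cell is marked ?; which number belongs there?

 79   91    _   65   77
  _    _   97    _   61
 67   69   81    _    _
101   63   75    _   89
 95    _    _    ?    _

The 25 entries sum to 2075, so each line sums to 2075/5 = 415.
Using row 1: 79 + 91 + 65 + 77 + ? → (1,3) = 415 − 312 = 103.
Row 4: 101 + 63 + 75 + 89 + ? = 415, so (4,4) = 87.
Column 1 needs 415; the known cells sum to 342, so (2,1) = 73.
Column 3 needs 415; the known cells sum to 356, so (5,3) = 59.
Anti-diagonal must total 415; the given cells sum to 316, so (2,4) = 99.
Row 2: 73 + 97 + 99 + 61 + ? = 415, so (2,2) = 85.
Column 2 needs 415; the known cells sum to 308, so (5,2) = 107.
Main diagonal needs 415; the known cells sum to 332, so (5,5) = 83.
Row 5 needs 415; the known cells sum to 344, so (5,4) = 71.

71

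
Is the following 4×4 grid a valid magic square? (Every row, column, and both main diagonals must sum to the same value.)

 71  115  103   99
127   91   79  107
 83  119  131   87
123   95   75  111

Row 1: 71 + 115 + 103 + 99 = 388.
Row 2: 127 + 91 + 79 + 107 = 404.
Row 3: 83 + 119 + 131 + 87 = 420.
Row 4: 123 + 95 + 75 + 111 = 404.
Column 1: 71 + 127 + 83 + 123 = 404.
Column 2: 115 + 91 + 119 + 95 = 420.
Column 3: 103 + 79 + 131 + 75 = 388.
Column 4: 99 + 107 + 87 + 111 = 404.
Main diagonal: 71 + 91 + 131 + 111 = 404.
Anti-diagonal: 99 + 79 + 119 + 123 = 420.

No — column 3 sums to 388 but anti-diagonal sums to 420.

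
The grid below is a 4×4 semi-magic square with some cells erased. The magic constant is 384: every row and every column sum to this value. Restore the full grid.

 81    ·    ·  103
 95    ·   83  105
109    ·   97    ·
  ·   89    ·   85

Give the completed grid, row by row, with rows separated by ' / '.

Row 2: 95 + 83 + 105 + ? = 384, so (2,2) = 101.
Column 1: 81 + 95 + 109 + ? = 384, so (4,1) = 99.
The remaining cell in column 4 is (3,4) = 384 − 293 = 91.
The remaining cell in row 3 is (3,2) = 384 − 297 = 87.
Row 4 needs 384; the known cells sum to 273, so (4,3) = 111.
Column 2: 101 + 87 + 89 + ? = 384, so (1,2) = 107.
The remaining cell in column 3 is (1,3) = 384 − 291 = 93.

81 107 93 103 / 95 101 83 105 / 109 87 97 91 / 99 89 111 85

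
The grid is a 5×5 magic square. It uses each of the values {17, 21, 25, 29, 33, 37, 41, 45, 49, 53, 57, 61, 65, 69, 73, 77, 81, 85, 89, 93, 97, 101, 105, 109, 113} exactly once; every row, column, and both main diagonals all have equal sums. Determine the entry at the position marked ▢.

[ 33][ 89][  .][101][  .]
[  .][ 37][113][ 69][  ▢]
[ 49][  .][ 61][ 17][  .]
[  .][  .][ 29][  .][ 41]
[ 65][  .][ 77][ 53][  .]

25

The 25 entries sum to 1625, so each line sums to 1625/5 = 325.
Using column 3: 113 + 61 + 29 + 77 + ? → (1,3) = 325 − 280 = 45.
Column 4 must total 325; the given cells sum to 240, so (4,4) = 85.
Main diagonal: 33 + 37 + 61 + 85 + ? = 325, so (5,5) = 109.
Row 1 must total 325; the given cells sum to 268, so (1,5) = 57.
The remaining cell in row 5 is (5,2) = 325 − 304 = 21.
The remaining cell in anti-diagonal is (4,2) = 325 − 252 = 73.
The remaining cell in row 4 is (4,1) = 325 − 228 = 97.
The remaining cell in column 1 is (2,1) = 325 − 244 = 81.
The remaining cell in column 2 is (3,2) = 325 − 220 = 105.
Row 2: 81 + 37 + 113 + 69 + ? = 325, so (2,5) = 25.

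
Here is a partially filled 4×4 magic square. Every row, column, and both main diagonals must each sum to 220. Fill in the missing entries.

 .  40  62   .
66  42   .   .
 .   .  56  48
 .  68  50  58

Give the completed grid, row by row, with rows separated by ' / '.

From row 4, 220 − (68 + 50 + 58) gives (4,1) = 44.
Column 2 needs 220; the known cells sum to 150, so (3,2) = 70.
The remaining cell in column 3 is (2,3) = 220 − 168 = 52.
The remaining cell in main diagonal is (1,1) = 220 − 156 = 64.
Using anti-diagonal: 52 + 70 + 44 + ? → (1,4) = 220 − 166 = 54.
From row 2, 220 − (66 + 42 + 52) gives (2,4) = 60.
From row 3, 220 − (70 + 56 + 48) gives (3,1) = 46.

64 40 62 54 / 66 42 52 60 / 46 70 56 48 / 44 68 50 58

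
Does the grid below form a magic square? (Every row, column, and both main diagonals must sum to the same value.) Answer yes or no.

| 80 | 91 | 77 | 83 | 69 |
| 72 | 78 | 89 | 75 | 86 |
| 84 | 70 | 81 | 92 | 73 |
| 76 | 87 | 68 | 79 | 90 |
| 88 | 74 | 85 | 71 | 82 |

Yes

Row 1: 80 + 91 + 77 + 83 + 69 = 400.
Row 2: 72 + 78 + 89 + 75 + 86 = 400.
Row 3: 84 + 70 + 81 + 92 + 73 = 400.
Row 4: 76 + 87 + 68 + 79 + 90 = 400.
Row 5: 88 + 74 + 85 + 71 + 82 = 400.
Column 1: 80 + 72 + 84 + 76 + 88 = 400.
Column 2: 91 + 78 + 70 + 87 + 74 = 400.
Column 3: 77 + 89 + 81 + 68 + 85 = 400.
Column 4: 83 + 75 + 92 + 79 + 71 = 400.
Column 5: 69 + 86 + 73 + 90 + 82 = 400.
Main diagonal: 80 + 78 + 81 + 79 + 82 = 400.
Anti-diagonal: 69 + 75 + 81 + 87 + 88 = 400.
All lines sum to 400.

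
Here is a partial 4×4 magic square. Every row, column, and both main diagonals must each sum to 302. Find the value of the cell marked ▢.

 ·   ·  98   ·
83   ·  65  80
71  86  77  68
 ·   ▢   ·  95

53

The remaining cell in row 2 is (2,2) = 302 − 228 = 74.
Column 3 must total 302; the given cells sum to 240, so (4,3) = 62.
From column 4, 302 − (80 + 68 + 95) gives (1,4) = 59.
Main diagonal needs 302; the known cells sum to 246, so (1,1) = 56.
From anti-diagonal, 302 − (59 + 65 + 86) gives (4,1) = 92.
Row 1 must total 302; the given cells sum to 213, so (1,2) = 89.
Row 4 must total 302; the given cells sum to 249, so (4,2) = 53.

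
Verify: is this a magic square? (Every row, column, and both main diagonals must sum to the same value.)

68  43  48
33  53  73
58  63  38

Yes

Row 1: 68 + 43 + 48 = 159.
Row 2: 33 + 53 + 73 = 159.
Row 3: 58 + 63 + 38 = 159.
Column 1: 68 + 33 + 58 = 159.
Column 2: 43 + 53 + 63 = 159.
Column 3: 48 + 73 + 38 = 159.
Main diagonal: 68 + 53 + 38 = 159.
Anti-diagonal: 48 + 53 + 58 = 159.
All lines sum to 159.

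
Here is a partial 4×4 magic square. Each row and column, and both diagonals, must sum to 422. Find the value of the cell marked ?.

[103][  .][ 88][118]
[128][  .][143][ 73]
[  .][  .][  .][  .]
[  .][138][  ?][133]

83

The remaining cell in row 1 is (1,2) = 422 − 309 = 113.
Row 2 must total 422; the given cells sum to 344, so (2,2) = 78.
Column 2: 113 + 78 + 138 + ? = 422, so (3,2) = 93.
The remaining cell in column 4 is (3,4) = 422 − 324 = 98.
Main diagonal needs 422; the known cells sum to 314, so (3,3) = 108.
Using anti-diagonal: 118 + 143 + 93 + ? → (4,1) = 422 − 354 = 68.
Row 3: 93 + 108 + 98 + ? = 422, so (3,1) = 123.
Row 4: 68 + 138 + 133 + ? = 422, so (4,3) = 83.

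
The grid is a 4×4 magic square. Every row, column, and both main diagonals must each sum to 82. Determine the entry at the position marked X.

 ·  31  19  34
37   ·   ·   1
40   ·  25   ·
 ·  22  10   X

43

Row 1 must total 82; the given cells sum to 84, so (1,1) = -2.
The remaining cell in column 1 is (4,1) = 82 − 75 = 7.
Column 3 needs 82; the known cells sum to 54, so (2,3) = 28.
Anti-diagonal: 34 + 28 + 7 + ? = 82, so (3,2) = 13.
Using row 2: 37 + 28 + 1 + ? → (2,2) = 82 − 66 = 16.
From row 3, 82 − (40 + 13 + 25) gives (3,4) = 4.
Row 4: 7 + 22 + 10 + ? = 82, so (4,4) = 43.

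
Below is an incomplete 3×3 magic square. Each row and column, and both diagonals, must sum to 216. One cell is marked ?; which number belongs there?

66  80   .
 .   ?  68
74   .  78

Row 1 needs 216; the known cells sum to 146, so (1,3) = 70.
The remaining cell in row 3 is (3,2) = 216 − 152 = 64.
The remaining cell in column 1 is (2,1) = 216 − 140 = 76.
Using column 2: 80 + 64 + ? → (2,2) = 216 − 144 = 72.

72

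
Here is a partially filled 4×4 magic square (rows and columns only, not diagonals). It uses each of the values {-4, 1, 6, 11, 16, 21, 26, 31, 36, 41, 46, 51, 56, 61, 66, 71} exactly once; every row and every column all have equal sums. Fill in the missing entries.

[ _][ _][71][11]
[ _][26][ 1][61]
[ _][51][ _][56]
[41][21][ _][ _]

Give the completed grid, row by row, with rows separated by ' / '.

16 36 71 11 / 46 26 1 61 / 31 51 -4 56 / 41 21 66 6

The 16 entries sum to 536, so each line sums to 536/4 = 134.
Row 2 needs 134; the known cells sum to 88, so (2,1) = 46.
Column 2: 26 + 51 + 21 + ? = 134, so (1,2) = 36.
Column 4 needs 134; the known cells sum to 128, so (4,4) = 6.
Row 1 must total 134; the given cells sum to 118, so (1,1) = 16.
Row 4: 41 + 21 + 6 + ? = 134, so (4,3) = 66.
Column 1: 16 + 46 + 41 + ? = 134, so (3,1) = 31.
The remaining cell in column 3 is (3,3) = 134 − 138 = -4.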